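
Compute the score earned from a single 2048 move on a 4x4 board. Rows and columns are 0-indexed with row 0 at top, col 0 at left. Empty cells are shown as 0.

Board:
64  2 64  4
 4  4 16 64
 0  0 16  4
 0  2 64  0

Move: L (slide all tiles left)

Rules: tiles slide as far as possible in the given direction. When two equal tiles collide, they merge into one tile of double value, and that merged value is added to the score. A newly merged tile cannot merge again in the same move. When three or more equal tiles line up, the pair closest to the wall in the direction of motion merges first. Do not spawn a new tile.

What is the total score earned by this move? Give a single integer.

Answer: 8

Derivation:
Slide left:
row 0: [64, 2, 64, 4] -> [64, 2, 64, 4]  score +0 (running 0)
row 1: [4, 4, 16, 64] -> [8, 16, 64, 0]  score +8 (running 8)
row 2: [0, 0, 16, 4] -> [16, 4, 0, 0]  score +0 (running 8)
row 3: [0, 2, 64, 0] -> [2, 64, 0, 0]  score +0 (running 8)
Board after move:
64  2 64  4
 8 16 64  0
16  4  0  0
 2 64  0  0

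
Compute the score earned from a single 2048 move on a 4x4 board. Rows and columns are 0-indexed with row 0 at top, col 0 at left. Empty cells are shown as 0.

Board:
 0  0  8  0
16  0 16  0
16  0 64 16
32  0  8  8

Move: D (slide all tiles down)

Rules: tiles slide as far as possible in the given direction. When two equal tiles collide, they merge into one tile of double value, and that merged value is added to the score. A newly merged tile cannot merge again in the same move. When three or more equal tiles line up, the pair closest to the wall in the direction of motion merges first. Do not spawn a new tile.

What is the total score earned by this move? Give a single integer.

Answer: 32

Derivation:
Slide down:
col 0: [0, 16, 16, 32] -> [0, 0, 32, 32]  score +32 (running 32)
col 1: [0, 0, 0, 0] -> [0, 0, 0, 0]  score +0 (running 32)
col 2: [8, 16, 64, 8] -> [8, 16, 64, 8]  score +0 (running 32)
col 3: [0, 0, 16, 8] -> [0, 0, 16, 8]  score +0 (running 32)
Board after move:
 0  0  8  0
 0  0 16  0
32  0 64 16
32  0  8  8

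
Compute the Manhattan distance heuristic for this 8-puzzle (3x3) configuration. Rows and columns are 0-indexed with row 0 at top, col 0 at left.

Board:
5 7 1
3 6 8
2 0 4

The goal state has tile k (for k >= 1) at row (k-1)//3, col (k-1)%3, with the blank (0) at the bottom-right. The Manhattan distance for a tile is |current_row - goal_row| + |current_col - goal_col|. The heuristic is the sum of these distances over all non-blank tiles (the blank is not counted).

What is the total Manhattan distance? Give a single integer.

Tile 5: (0,0)->(1,1) = 2
Tile 7: (0,1)->(2,0) = 3
Tile 1: (0,2)->(0,0) = 2
Tile 3: (1,0)->(0,2) = 3
Tile 6: (1,1)->(1,2) = 1
Tile 8: (1,2)->(2,1) = 2
Tile 2: (2,0)->(0,1) = 3
Tile 4: (2,2)->(1,0) = 3
Sum: 2 + 3 + 2 + 3 + 1 + 2 + 3 + 3 = 19

Answer: 19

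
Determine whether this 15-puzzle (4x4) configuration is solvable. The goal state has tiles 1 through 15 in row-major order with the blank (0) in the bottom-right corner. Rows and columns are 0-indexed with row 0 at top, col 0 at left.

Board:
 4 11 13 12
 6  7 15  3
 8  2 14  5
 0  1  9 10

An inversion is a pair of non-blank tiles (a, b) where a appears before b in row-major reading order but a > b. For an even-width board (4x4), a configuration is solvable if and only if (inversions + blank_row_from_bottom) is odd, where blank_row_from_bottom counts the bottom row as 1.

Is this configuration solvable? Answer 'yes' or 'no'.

Answer: yes

Derivation:
Inversions: 58
Blank is in row 3 (0-indexed from top), which is row 1 counting from the bottom (bottom = 1).
58 + 1 = 59, which is odd, so the puzzle is solvable.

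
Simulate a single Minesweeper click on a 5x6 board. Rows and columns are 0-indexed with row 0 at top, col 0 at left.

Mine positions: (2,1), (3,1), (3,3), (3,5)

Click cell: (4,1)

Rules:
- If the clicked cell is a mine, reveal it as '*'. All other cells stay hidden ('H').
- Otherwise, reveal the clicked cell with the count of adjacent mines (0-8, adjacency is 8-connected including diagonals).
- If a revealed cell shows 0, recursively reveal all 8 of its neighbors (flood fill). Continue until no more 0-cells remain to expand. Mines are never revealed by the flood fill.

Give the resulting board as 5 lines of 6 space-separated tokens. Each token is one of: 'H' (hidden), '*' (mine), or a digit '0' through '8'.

H H H H H H
H H H H H H
H H H H H H
H H H H H H
H 1 H H H H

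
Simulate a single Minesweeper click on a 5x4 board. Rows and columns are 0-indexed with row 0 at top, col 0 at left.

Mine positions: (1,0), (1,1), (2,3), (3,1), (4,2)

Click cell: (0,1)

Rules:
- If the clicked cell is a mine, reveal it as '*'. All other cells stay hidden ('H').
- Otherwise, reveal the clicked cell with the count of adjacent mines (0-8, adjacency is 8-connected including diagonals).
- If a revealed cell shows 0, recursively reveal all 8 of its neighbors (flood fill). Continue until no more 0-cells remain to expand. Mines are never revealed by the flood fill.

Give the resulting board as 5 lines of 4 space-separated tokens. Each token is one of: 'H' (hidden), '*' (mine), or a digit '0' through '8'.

H 2 H H
H H H H
H H H H
H H H H
H H H H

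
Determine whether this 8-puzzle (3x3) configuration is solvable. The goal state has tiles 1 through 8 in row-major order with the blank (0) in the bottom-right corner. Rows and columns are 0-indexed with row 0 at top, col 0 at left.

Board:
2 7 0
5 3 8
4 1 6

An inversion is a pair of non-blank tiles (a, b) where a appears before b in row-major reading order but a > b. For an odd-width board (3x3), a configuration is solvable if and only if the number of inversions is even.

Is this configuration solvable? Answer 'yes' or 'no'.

Inversions (pairs i<j in row-major order where tile[i] > tile[j] > 0): 14
14 is even, so the puzzle is solvable.

Answer: yes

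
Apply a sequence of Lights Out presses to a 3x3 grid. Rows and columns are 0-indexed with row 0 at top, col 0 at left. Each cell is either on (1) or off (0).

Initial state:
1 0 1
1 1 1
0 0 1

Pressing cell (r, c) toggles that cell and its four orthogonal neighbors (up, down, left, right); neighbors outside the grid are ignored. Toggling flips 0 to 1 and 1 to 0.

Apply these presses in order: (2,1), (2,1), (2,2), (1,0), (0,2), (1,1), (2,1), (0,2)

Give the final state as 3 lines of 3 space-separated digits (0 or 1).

Answer: 0 1 1
1 0 1
0 1 1

Derivation:
After press 1 at (2,1):
1 0 1
1 0 1
1 1 0

After press 2 at (2,1):
1 0 1
1 1 1
0 0 1

After press 3 at (2,2):
1 0 1
1 1 0
0 1 0

After press 4 at (1,0):
0 0 1
0 0 0
1 1 0

After press 5 at (0,2):
0 1 0
0 0 1
1 1 0

After press 6 at (1,1):
0 0 0
1 1 0
1 0 0

After press 7 at (2,1):
0 0 0
1 0 0
0 1 1

After press 8 at (0,2):
0 1 1
1 0 1
0 1 1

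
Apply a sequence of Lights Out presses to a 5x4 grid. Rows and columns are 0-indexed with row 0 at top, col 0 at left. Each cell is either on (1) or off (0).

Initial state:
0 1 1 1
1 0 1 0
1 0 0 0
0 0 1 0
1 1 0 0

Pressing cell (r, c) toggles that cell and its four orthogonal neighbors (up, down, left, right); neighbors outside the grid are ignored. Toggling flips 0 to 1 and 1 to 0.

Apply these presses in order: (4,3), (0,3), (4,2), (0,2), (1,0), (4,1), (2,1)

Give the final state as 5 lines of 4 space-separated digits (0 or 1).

Answer: 1 0 1 1
0 0 0 1
1 1 1 0
0 0 0 1
0 1 1 0

Derivation:
After press 1 at (4,3):
0 1 1 1
1 0 1 0
1 0 0 0
0 0 1 1
1 1 1 1

After press 2 at (0,3):
0 1 0 0
1 0 1 1
1 0 0 0
0 0 1 1
1 1 1 1

After press 3 at (4,2):
0 1 0 0
1 0 1 1
1 0 0 0
0 0 0 1
1 0 0 0

After press 4 at (0,2):
0 0 1 1
1 0 0 1
1 0 0 0
0 0 0 1
1 0 0 0

After press 5 at (1,0):
1 0 1 1
0 1 0 1
0 0 0 0
0 0 0 1
1 0 0 0

After press 6 at (4,1):
1 0 1 1
0 1 0 1
0 0 0 0
0 1 0 1
0 1 1 0

After press 7 at (2,1):
1 0 1 1
0 0 0 1
1 1 1 0
0 0 0 1
0 1 1 0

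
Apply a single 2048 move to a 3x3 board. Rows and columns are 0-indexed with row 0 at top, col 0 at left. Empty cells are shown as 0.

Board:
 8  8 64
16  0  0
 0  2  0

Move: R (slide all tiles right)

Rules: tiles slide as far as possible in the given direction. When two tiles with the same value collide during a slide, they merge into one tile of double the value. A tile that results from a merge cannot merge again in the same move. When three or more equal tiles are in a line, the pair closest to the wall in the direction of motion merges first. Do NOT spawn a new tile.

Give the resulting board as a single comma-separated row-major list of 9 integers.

Answer: 0, 16, 64, 0, 0, 16, 0, 0, 2

Derivation:
Slide right:
row 0: [8, 8, 64] -> [0, 16, 64]
row 1: [16, 0, 0] -> [0, 0, 16]
row 2: [0, 2, 0] -> [0, 0, 2]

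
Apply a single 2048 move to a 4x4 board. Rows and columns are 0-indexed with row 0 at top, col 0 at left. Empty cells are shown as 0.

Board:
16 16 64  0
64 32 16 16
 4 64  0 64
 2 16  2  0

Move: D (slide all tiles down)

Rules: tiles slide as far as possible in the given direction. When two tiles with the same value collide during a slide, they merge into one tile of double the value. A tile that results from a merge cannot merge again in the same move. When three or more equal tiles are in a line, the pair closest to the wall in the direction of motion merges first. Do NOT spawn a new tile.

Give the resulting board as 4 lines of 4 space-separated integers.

Answer: 16 16  0  0
64 32 64  0
 4 64 16 16
 2 16  2 64

Derivation:
Slide down:
col 0: [16, 64, 4, 2] -> [16, 64, 4, 2]
col 1: [16, 32, 64, 16] -> [16, 32, 64, 16]
col 2: [64, 16, 0, 2] -> [0, 64, 16, 2]
col 3: [0, 16, 64, 0] -> [0, 0, 16, 64]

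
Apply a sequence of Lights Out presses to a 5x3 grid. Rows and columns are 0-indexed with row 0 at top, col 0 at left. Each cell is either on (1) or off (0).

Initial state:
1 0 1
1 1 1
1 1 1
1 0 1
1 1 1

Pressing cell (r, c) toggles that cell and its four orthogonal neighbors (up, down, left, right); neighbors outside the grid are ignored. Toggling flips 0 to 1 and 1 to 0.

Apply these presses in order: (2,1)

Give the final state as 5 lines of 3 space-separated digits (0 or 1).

After press 1 at (2,1):
1 0 1
1 0 1
0 0 0
1 1 1
1 1 1

Answer: 1 0 1
1 0 1
0 0 0
1 1 1
1 1 1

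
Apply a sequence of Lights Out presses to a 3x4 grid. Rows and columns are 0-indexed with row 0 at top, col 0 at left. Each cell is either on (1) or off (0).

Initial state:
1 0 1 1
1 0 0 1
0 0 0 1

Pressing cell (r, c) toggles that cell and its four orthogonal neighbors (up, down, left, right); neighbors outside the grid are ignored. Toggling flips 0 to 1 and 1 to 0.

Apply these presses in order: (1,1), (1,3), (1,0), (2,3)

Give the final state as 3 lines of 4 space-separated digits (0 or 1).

Answer: 0 1 1 0
1 0 0 1
1 1 1 1

Derivation:
After press 1 at (1,1):
1 1 1 1
0 1 1 1
0 1 0 1

After press 2 at (1,3):
1 1 1 0
0 1 0 0
0 1 0 0

After press 3 at (1,0):
0 1 1 0
1 0 0 0
1 1 0 0

After press 4 at (2,3):
0 1 1 0
1 0 0 1
1 1 1 1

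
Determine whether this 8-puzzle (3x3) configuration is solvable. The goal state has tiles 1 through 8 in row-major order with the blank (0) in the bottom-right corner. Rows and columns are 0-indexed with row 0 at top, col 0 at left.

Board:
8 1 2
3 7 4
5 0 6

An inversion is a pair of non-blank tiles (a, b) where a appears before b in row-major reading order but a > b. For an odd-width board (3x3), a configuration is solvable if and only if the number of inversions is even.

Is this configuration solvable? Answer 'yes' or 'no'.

Answer: yes

Derivation:
Inversions (pairs i<j in row-major order where tile[i] > tile[j] > 0): 10
10 is even, so the puzzle is solvable.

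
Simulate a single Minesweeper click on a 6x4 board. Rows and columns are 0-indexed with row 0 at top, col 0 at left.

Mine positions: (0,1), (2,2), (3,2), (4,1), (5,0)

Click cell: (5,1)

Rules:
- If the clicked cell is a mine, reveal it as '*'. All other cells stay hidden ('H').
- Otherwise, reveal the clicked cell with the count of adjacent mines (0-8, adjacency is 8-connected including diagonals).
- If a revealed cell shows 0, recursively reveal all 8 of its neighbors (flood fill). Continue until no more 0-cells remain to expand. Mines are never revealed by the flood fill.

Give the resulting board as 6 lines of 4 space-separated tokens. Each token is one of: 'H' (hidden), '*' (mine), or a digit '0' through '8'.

H H H H
H H H H
H H H H
H H H H
H H H H
H 2 H H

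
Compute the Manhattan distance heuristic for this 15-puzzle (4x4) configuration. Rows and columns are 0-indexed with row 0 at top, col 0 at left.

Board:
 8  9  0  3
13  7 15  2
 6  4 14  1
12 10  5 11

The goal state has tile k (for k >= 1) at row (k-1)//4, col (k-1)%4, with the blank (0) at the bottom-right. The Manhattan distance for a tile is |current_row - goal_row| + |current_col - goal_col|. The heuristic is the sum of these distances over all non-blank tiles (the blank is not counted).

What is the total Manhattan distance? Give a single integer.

Tile 8: at (0,0), goal (1,3), distance |0-1|+|0-3| = 4
Tile 9: at (0,1), goal (2,0), distance |0-2|+|1-0| = 3
Tile 3: at (0,3), goal (0,2), distance |0-0|+|3-2| = 1
Tile 13: at (1,0), goal (3,0), distance |1-3|+|0-0| = 2
Tile 7: at (1,1), goal (1,2), distance |1-1|+|1-2| = 1
Tile 15: at (1,2), goal (3,2), distance |1-3|+|2-2| = 2
Tile 2: at (1,3), goal (0,1), distance |1-0|+|3-1| = 3
Tile 6: at (2,0), goal (1,1), distance |2-1|+|0-1| = 2
Tile 4: at (2,1), goal (0,3), distance |2-0|+|1-3| = 4
Tile 14: at (2,2), goal (3,1), distance |2-3|+|2-1| = 2
Tile 1: at (2,3), goal (0,0), distance |2-0|+|3-0| = 5
Tile 12: at (3,0), goal (2,3), distance |3-2|+|0-3| = 4
Tile 10: at (3,1), goal (2,1), distance |3-2|+|1-1| = 1
Tile 5: at (3,2), goal (1,0), distance |3-1|+|2-0| = 4
Tile 11: at (3,3), goal (2,2), distance |3-2|+|3-2| = 2
Sum: 4 + 3 + 1 + 2 + 1 + 2 + 3 + 2 + 4 + 2 + 5 + 4 + 1 + 4 + 2 = 40

Answer: 40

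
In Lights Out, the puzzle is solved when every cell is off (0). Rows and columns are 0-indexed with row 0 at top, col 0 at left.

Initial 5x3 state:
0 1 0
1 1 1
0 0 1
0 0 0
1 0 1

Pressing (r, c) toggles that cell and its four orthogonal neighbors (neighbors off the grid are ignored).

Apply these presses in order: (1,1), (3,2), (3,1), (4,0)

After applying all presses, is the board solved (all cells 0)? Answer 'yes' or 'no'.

After press 1 at (1,1):
0 0 0
0 0 0
0 1 1
0 0 0
1 0 1

After press 2 at (3,2):
0 0 0
0 0 0
0 1 0
0 1 1
1 0 0

After press 3 at (3,1):
0 0 0
0 0 0
0 0 0
1 0 0
1 1 0

After press 4 at (4,0):
0 0 0
0 0 0
0 0 0
0 0 0
0 0 0

Lights still on: 0

Answer: yes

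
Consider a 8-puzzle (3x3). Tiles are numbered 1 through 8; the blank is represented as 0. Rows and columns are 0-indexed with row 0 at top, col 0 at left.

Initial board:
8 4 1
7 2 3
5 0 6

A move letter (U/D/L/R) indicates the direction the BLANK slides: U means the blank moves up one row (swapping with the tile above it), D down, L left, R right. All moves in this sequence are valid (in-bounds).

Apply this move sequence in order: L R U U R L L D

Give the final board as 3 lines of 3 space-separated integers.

After move 1 (L):
8 4 1
7 2 3
0 5 6

After move 2 (R):
8 4 1
7 2 3
5 0 6

After move 3 (U):
8 4 1
7 0 3
5 2 6

After move 4 (U):
8 0 1
7 4 3
5 2 6

After move 5 (R):
8 1 0
7 4 3
5 2 6

After move 6 (L):
8 0 1
7 4 3
5 2 6

After move 7 (L):
0 8 1
7 4 3
5 2 6

After move 8 (D):
7 8 1
0 4 3
5 2 6

Answer: 7 8 1
0 4 3
5 2 6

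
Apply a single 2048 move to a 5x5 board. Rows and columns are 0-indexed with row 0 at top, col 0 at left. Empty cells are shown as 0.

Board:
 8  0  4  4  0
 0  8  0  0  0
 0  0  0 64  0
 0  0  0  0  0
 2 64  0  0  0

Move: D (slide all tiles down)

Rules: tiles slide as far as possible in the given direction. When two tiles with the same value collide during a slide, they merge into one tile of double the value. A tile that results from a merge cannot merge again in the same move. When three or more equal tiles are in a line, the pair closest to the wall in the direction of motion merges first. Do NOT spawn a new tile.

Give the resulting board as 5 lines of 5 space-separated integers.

Slide down:
col 0: [8, 0, 0, 0, 2] -> [0, 0, 0, 8, 2]
col 1: [0, 8, 0, 0, 64] -> [0, 0, 0, 8, 64]
col 2: [4, 0, 0, 0, 0] -> [0, 0, 0, 0, 4]
col 3: [4, 0, 64, 0, 0] -> [0, 0, 0, 4, 64]
col 4: [0, 0, 0, 0, 0] -> [0, 0, 0, 0, 0]

Answer:  0  0  0  0  0
 0  0  0  0  0
 0  0  0  0  0
 8  8  0  4  0
 2 64  4 64  0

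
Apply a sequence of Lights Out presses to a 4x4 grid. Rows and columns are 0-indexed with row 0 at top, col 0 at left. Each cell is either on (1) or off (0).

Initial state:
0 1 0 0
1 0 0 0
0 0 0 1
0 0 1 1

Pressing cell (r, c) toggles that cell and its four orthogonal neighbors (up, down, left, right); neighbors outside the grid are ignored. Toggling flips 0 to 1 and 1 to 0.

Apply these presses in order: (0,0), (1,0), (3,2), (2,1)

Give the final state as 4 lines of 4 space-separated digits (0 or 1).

After press 1 at (0,0):
1 0 0 0
0 0 0 0
0 0 0 1
0 0 1 1

After press 2 at (1,0):
0 0 0 0
1 1 0 0
1 0 0 1
0 0 1 1

After press 3 at (3,2):
0 0 0 0
1 1 0 0
1 0 1 1
0 1 0 0

After press 4 at (2,1):
0 0 0 0
1 0 0 0
0 1 0 1
0 0 0 0

Answer: 0 0 0 0
1 0 0 0
0 1 0 1
0 0 0 0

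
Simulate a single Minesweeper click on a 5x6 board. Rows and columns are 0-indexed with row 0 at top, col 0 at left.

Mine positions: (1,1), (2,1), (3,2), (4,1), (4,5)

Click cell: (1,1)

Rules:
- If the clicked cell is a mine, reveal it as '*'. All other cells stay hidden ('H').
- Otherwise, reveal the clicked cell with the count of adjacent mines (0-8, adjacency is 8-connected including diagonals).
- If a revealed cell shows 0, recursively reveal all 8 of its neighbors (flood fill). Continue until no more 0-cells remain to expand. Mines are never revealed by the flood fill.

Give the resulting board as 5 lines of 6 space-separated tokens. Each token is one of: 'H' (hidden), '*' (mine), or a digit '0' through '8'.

H H H H H H
H * H H H H
H H H H H H
H H H H H H
H H H H H H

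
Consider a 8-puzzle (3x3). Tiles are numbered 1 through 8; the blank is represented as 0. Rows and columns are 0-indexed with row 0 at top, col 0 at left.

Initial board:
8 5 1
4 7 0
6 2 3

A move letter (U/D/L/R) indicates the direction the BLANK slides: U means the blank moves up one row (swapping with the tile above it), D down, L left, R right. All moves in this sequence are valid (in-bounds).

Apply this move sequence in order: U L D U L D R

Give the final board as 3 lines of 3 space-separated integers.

After move 1 (U):
8 5 0
4 7 1
6 2 3

After move 2 (L):
8 0 5
4 7 1
6 2 3

After move 3 (D):
8 7 5
4 0 1
6 2 3

After move 4 (U):
8 0 5
4 7 1
6 2 3

After move 5 (L):
0 8 5
4 7 1
6 2 3

After move 6 (D):
4 8 5
0 7 1
6 2 3

After move 7 (R):
4 8 5
7 0 1
6 2 3

Answer: 4 8 5
7 0 1
6 2 3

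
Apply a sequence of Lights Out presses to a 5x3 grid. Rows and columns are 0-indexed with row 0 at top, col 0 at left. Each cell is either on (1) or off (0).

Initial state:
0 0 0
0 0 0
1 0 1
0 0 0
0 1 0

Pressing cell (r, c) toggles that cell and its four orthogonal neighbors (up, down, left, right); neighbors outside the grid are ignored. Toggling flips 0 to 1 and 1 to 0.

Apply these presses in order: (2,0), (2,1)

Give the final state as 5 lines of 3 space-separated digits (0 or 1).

After press 1 at (2,0):
0 0 0
1 0 0
0 1 1
1 0 0
0 1 0

After press 2 at (2,1):
0 0 0
1 1 0
1 0 0
1 1 0
0 1 0

Answer: 0 0 0
1 1 0
1 0 0
1 1 0
0 1 0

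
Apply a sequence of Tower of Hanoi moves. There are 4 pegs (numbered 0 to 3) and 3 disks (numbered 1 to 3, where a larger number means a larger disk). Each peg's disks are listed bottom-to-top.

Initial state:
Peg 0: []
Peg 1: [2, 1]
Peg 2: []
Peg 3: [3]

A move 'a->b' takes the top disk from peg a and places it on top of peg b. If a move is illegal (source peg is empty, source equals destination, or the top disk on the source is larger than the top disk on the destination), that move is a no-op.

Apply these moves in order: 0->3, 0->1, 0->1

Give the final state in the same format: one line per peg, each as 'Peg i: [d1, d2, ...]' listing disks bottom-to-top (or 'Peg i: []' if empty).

Answer: Peg 0: []
Peg 1: [2, 1]
Peg 2: []
Peg 3: [3]

Derivation:
After move 1 (0->3):
Peg 0: []
Peg 1: [2, 1]
Peg 2: []
Peg 3: [3]

After move 2 (0->1):
Peg 0: []
Peg 1: [2, 1]
Peg 2: []
Peg 3: [3]

After move 3 (0->1):
Peg 0: []
Peg 1: [2, 1]
Peg 2: []
Peg 3: [3]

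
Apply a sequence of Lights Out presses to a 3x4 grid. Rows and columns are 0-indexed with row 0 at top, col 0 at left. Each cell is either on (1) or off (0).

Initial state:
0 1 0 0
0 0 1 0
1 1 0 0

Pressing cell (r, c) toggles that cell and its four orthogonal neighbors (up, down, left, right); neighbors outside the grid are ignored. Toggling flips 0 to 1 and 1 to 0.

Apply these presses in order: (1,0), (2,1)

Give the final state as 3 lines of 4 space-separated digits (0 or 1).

After press 1 at (1,0):
1 1 0 0
1 1 1 0
0 1 0 0

After press 2 at (2,1):
1 1 0 0
1 0 1 0
1 0 1 0

Answer: 1 1 0 0
1 0 1 0
1 0 1 0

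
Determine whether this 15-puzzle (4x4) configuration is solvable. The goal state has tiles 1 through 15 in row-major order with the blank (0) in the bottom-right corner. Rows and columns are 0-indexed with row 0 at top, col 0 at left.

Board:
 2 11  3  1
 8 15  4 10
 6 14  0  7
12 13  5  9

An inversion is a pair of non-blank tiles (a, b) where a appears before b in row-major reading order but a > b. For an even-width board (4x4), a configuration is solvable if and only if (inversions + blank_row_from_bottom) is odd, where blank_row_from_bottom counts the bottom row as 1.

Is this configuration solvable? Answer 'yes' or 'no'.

Answer: yes

Derivation:
Inversions: 39
Blank is in row 2 (0-indexed from top), which is row 2 counting from the bottom (bottom = 1).
39 + 2 = 41, which is odd, so the puzzle is solvable.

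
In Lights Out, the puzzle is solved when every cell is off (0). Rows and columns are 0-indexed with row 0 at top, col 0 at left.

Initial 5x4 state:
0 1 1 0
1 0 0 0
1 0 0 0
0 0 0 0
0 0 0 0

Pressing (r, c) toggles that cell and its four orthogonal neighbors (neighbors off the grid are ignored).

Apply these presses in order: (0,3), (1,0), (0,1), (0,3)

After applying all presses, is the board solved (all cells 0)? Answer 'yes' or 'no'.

Answer: yes

Derivation:
After press 1 at (0,3):
0 1 0 1
1 0 0 1
1 0 0 0
0 0 0 0
0 0 0 0

After press 2 at (1,0):
1 1 0 1
0 1 0 1
0 0 0 0
0 0 0 0
0 0 0 0

After press 3 at (0,1):
0 0 1 1
0 0 0 1
0 0 0 0
0 0 0 0
0 0 0 0

After press 4 at (0,3):
0 0 0 0
0 0 0 0
0 0 0 0
0 0 0 0
0 0 0 0

Lights still on: 0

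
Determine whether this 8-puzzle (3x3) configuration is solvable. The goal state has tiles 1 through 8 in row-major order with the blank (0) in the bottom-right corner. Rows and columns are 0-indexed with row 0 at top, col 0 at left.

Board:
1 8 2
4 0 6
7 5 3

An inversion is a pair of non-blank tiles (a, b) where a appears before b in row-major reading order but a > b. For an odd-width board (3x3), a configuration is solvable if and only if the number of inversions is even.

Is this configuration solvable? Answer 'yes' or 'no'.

Inversions (pairs i<j in row-major order where tile[i] > tile[j] > 0): 12
12 is even, so the puzzle is solvable.

Answer: yes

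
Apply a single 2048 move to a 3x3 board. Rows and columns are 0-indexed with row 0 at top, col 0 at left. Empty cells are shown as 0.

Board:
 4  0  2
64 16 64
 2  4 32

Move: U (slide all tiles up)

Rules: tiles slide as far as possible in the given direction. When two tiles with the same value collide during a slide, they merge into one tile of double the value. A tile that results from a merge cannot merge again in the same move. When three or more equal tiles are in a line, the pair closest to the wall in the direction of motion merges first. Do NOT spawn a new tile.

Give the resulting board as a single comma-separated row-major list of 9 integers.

Answer: 4, 16, 2, 64, 4, 64, 2, 0, 32

Derivation:
Slide up:
col 0: [4, 64, 2] -> [4, 64, 2]
col 1: [0, 16, 4] -> [16, 4, 0]
col 2: [2, 64, 32] -> [2, 64, 32]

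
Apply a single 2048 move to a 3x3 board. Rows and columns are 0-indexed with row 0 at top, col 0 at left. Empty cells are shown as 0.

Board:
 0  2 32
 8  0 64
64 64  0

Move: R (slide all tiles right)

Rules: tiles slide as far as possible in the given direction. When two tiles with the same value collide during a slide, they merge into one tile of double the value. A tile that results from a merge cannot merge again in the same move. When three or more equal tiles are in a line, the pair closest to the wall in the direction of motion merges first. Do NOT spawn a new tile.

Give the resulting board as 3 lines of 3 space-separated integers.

Slide right:
row 0: [0, 2, 32] -> [0, 2, 32]
row 1: [8, 0, 64] -> [0, 8, 64]
row 2: [64, 64, 0] -> [0, 0, 128]

Answer:   0   2  32
  0   8  64
  0   0 128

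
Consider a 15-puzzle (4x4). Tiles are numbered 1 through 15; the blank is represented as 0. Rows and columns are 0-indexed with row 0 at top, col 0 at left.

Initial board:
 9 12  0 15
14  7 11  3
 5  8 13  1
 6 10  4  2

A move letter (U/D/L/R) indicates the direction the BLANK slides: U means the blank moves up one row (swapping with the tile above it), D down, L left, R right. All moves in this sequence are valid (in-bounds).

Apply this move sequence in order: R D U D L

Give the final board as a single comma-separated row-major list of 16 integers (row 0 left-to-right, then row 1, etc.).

Answer: 9, 12, 15, 3, 14, 7, 0, 11, 5, 8, 13, 1, 6, 10, 4, 2

Derivation:
After move 1 (R):
 9 12 15  0
14  7 11  3
 5  8 13  1
 6 10  4  2

After move 2 (D):
 9 12 15  3
14  7 11  0
 5  8 13  1
 6 10  4  2

After move 3 (U):
 9 12 15  0
14  7 11  3
 5  8 13  1
 6 10  4  2

After move 4 (D):
 9 12 15  3
14  7 11  0
 5  8 13  1
 6 10  4  2

After move 5 (L):
 9 12 15  3
14  7  0 11
 5  8 13  1
 6 10  4  2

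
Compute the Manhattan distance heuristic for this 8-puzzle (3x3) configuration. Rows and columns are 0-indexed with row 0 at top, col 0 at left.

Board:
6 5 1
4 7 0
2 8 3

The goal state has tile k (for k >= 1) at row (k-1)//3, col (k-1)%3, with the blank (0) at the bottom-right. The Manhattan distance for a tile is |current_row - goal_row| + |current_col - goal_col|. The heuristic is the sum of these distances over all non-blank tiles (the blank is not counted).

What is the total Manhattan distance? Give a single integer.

Answer: 13

Derivation:
Tile 6: at (0,0), goal (1,2), distance |0-1|+|0-2| = 3
Tile 5: at (0,1), goal (1,1), distance |0-1|+|1-1| = 1
Tile 1: at (0,2), goal (0,0), distance |0-0|+|2-0| = 2
Tile 4: at (1,0), goal (1,0), distance |1-1|+|0-0| = 0
Tile 7: at (1,1), goal (2,0), distance |1-2|+|1-0| = 2
Tile 2: at (2,0), goal (0,1), distance |2-0|+|0-1| = 3
Tile 8: at (2,1), goal (2,1), distance |2-2|+|1-1| = 0
Tile 3: at (2,2), goal (0,2), distance |2-0|+|2-2| = 2
Sum: 3 + 1 + 2 + 0 + 2 + 3 + 0 + 2 = 13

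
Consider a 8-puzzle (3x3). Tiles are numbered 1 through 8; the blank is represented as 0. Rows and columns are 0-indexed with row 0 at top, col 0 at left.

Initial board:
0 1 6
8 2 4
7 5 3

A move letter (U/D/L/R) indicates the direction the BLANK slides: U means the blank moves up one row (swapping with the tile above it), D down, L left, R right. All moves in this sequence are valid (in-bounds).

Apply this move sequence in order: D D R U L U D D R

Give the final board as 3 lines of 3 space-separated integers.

Answer: 8 1 6
5 7 4
2 0 3

Derivation:
After move 1 (D):
8 1 6
0 2 4
7 5 3

After move 2 (D):
8 1 6
7 2 4
0 5 3

After move 3 (R):
8 1 6
7 2 4
5 0 3

After move 4 (U):
8 1 6
7 0 4
5 2 3

After move 5 (L):
8 1 6
0 7 4
5 2 3

After move 6 (U):
0 1 6
8 7 4
5 2 3

After move 7 (D):
8 1 6
0 7 4
5 2 3

After move 8 (D):
8 1 6
5 7 4
0 2 3

After move 9 (R):
8 1 6
5 7 4
2 0 3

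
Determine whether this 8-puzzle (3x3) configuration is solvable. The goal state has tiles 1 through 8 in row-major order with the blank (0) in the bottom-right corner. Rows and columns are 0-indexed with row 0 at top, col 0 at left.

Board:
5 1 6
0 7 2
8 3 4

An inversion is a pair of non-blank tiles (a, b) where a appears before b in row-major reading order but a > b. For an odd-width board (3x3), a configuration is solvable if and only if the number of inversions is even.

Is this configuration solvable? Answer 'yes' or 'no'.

Inversions (pairs i<j in row-major order where tile[i] > tile[j] > 0): 12
12 is even, so the puzzle is solvable.

Answer: yes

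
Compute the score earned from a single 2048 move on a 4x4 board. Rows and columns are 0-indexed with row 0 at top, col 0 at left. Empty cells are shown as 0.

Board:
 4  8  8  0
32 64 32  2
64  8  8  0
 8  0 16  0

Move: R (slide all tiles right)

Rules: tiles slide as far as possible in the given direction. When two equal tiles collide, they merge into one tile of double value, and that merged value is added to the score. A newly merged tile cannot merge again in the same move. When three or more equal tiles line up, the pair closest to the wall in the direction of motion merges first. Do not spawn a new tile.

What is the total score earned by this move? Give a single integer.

Slide right:
row 0: [4, 8, 8, 0] -> [0, 0, 4, 16]  score +16 (running 16)
row 1: [32, 64, 32, 2] -> [32, 64, 32, 2]  score +0 (running 16)
row 2: [64, 8, 8, 0] -> [0, 0, 64, 16]  score +16 (running 32)
row 3: [8, 0, 16, 0] -> [0, 0, 8, 16]  score +0 (running 32)
Board after move:
 0  0  4 16
32 64 32  2
 0  0 64 16
 0  0  8 16

Answer: 32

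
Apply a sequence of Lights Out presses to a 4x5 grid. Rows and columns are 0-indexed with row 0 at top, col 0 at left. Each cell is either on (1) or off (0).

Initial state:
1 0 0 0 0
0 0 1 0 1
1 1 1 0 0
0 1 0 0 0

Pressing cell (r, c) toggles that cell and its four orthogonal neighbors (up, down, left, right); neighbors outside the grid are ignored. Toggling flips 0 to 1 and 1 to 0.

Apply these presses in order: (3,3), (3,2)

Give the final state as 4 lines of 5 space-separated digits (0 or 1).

After press 1 at (3,3):
1 0 0 0 0
0 0 1 0 1
1 1 1 1 0
0 1 1 1 1

After press 2 at (3,2):
1 0 0 0 0
0 0 1 0 1
1 1 0 1 0
0 0 0 0 1

Answer: 1 0 0 0 0
0 0 1 0 1
1 1 0 1 0
0 0 0 0 1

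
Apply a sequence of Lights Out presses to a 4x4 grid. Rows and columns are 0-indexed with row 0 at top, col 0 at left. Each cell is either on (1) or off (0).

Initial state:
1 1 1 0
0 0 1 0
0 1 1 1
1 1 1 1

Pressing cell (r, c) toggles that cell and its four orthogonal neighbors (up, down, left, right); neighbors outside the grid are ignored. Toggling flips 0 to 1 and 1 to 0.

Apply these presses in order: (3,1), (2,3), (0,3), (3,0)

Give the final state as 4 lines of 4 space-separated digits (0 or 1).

Answer: 1 1 0 1
0 0 1 0
1 0 0 0
1 1 0 0

Derivation:
After press 1 at (3,1):
1 1 1 0
0 0 1 0
0 0 1 1
0 0 0 1

After press 2 at (2,3):
1 1 1 0
0 0 1 1
0 0 0 0
0 0 0 0

After press 3 at (0,3):
1 1 0 1
0 0 1 0
0 0 0 0
0 0 0 0

After press 4 at (3,0):
1 1 0 1
0 0 1 0
1 0 0 0
1 1 0 0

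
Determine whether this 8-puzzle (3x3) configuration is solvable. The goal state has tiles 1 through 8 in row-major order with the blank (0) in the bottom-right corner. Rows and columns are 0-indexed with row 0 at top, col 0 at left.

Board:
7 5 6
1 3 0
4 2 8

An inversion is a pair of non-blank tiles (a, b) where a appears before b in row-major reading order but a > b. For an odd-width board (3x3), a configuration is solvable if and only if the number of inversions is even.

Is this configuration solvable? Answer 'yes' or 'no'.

Inversions (pairs i<j in row-major order where tile[i] > tile[j] > 0): 16
16 is even, so the puzzle is solvable.

Answer: yes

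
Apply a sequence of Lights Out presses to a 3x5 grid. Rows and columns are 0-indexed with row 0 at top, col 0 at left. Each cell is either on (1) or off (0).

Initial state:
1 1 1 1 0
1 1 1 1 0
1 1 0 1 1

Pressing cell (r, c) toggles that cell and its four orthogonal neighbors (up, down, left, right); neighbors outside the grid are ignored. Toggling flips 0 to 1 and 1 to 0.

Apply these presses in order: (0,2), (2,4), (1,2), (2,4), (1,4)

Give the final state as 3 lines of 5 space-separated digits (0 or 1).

Answer: 1 0 1 0 1
1 0 1 1 1
1 1 1 1 0

Derivation:
After press 1 at (0,2):
1 0 0 0 0
1 1 0 1 0
1 1 0 1 1

After press 2 at (2,4):
1 0 0 0 0
1 1 0 1 1
1 1 0 0 0

After press 3 at (1,2):
1 0 1 0 0
1 0 1 0 1
1 1 1 0 0

After press 4 at (2,4):
1 0 1 0 0
1 0 1 0 0
1 1 1 1 1

After press 5 at (1,4):
1 0 1 0 1
1 0 1 1 1
1 1 1 1 0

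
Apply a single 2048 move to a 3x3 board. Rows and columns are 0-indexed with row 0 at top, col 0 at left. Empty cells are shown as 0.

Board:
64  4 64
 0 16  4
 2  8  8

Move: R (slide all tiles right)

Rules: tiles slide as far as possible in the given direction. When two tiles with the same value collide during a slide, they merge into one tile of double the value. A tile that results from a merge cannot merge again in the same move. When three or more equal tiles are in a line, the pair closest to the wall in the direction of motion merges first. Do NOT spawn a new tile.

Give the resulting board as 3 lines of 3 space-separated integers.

Answer: 64  4 64
 0 16  4
 0  2 16

Derivation:
Slide right:
row 0: [64, 4, 64] -> [64, 4, 64]
row 1: [0, 16, 4] -> [0, 16, 4]
row 2: [2, 8, 8] -> [0, 2, 16]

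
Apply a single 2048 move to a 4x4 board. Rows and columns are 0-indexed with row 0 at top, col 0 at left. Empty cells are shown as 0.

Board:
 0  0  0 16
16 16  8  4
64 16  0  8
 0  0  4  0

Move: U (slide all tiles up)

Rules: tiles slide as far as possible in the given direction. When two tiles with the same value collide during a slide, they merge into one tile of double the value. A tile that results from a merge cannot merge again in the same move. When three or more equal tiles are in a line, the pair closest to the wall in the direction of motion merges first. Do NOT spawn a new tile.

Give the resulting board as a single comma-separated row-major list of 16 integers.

Answer: 16, 32, 8, 16, 64, 0, 4, 4, 0, 0, 0, 8, 0, 0, 0, 0

Derivation:
Slide up:
col 0: [0, 16, 64, 0] -> [16, 64, 0, 0]
col 1: [0, 16, 16, 0] -> [32, 0, 0, 0]
col 2: [0, 8, 0, 4] -> [8, 4, 0, 0]
col 3: [16, 4, 8, 0] -> [16, 4, 8, 0]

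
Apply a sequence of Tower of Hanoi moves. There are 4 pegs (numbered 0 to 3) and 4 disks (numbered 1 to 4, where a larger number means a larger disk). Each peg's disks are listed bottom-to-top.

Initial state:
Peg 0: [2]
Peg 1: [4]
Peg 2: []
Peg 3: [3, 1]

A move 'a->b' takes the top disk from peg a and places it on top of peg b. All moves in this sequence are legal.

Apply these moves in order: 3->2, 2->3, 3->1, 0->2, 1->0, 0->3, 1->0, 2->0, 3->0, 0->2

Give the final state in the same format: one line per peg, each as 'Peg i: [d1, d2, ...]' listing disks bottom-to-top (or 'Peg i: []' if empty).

Answer: Peg 0: [4, 2]
Peg 1: []
Peg 2: [1]
Peg 3: [3]

Derivation:
After move 1 (3->2):
Peg 0: [2]
Peg 1: [4]
Peg 2: [1]
Peg 3: [3]

After move 2 (2->3):
Peg 0: [2]
Peg 1: [4]
Peg 2: []
Peg 3: [3, 1]

After move 3 (3->1):
Peg 0: [2]
Peg 1: [4, 1]
Peg 2: []
Peg 3: [3]

After move 4 (0->2):
Peg 0: []
Peg 1: [4, 1]
Peg 2: [2]
Peg 3: [3]

After move 5 (1->0):
Peg 0: [1]
Peg 1: [4]
Peg 2: [2]
Peg 3: [3]

After move 6 (0->3):
Peg 0: []
Peg 1: [4]
Peg 2: [2]
Peg 3: [3, 1]

After move 7 (1->0):
Peg 0: [4]
Peg 1: []
Peg 2: [2]
Peg 3: [3, 1]

After move 8 (2->0):
Peg 0: [4, 2]
Peg 1: []
Peg 2: []
Peg 3: [3, 1]

After move 9 (3->0):
Peg 0: [4, 2, 1]
Peg 1: []
Peg 2: []
Peg 3: [3]

After move 10 (0->2):
Peg 0: [4, 2]
Peg 1: []
Peg 2: [1]
Peg 3: [3]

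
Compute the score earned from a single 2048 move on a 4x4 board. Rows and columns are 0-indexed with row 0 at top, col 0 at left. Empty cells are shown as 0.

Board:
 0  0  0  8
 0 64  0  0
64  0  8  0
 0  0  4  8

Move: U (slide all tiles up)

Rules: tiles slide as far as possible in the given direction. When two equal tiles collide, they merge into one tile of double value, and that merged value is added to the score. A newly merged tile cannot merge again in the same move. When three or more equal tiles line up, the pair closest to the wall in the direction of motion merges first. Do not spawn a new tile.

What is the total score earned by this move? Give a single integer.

Answer: 16

Derivation:
Slide up:
col 0: [0, 0, 64, 0] -> [64, 0, 0, 0]  score +0 (running 0)
col 1: [0, 64, 0, 0] -> [64, 0, 0, 0]  score +0 (running 0)
col 2: [0, 0, 8, 4] -> [8, 4, 0, 0]  score +0 (running 0)
col 3: [8, 0, 0, 8] -> [16, 0, 0, 0]  score +16 (running 16)
Board after move:
64 64  8 16
 0  0  4  0
 0  0  0  0
 0  0  0  0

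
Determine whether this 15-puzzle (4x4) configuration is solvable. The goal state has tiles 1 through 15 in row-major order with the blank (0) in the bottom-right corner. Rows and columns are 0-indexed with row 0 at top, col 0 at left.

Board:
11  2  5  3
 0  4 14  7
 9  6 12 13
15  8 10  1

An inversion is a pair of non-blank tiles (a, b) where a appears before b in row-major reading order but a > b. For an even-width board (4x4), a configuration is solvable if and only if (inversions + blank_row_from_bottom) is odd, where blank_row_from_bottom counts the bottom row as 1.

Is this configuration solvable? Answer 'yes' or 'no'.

Answer: no

Derivation:
Inversions: 41
Blank is in row 1 (0-indexed from top), which is row 3 counting from the bottom (bottom = 1).
41 + 3 = 44, which is even, so the puzzle is not solvable.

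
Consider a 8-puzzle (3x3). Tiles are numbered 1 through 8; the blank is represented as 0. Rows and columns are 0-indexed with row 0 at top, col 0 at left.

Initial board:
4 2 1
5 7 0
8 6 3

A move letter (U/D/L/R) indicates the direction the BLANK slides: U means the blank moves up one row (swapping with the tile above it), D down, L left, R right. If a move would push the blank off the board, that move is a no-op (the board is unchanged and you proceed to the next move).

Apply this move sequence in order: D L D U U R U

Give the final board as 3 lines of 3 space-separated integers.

After move 1 (D):
4 2 1
5 7 3
8 6 0

After move 2 (L):
4 2 1
5 7 3
8 0 6

After move 3 (D):
4 2 1
5 7 3
8 0 6

After move 4 (U):
4 2 1
5 0 3
8 7 6

After move 5 (U):
4 0 1
5 2 3
8 7 6

After move 6 (R):
4 1 0
5 2 3
8 7 6

After move 7 (U):
4 1 0
5 2 3
8 7 6

Answer: 4 1 0
5 2 3
8 7 6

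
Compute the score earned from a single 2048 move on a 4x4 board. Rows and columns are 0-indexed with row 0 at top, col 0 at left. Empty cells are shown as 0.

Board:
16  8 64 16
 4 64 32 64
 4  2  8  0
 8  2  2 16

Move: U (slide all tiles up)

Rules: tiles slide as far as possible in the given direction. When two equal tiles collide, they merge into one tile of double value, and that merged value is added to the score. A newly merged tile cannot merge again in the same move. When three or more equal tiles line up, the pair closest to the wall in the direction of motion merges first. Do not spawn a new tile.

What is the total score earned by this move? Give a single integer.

Slide up:
col 0: [16, 4, 4, 8] -> [16, 8, 8, 0]  score +8 (running 8)
col 1: [8, 64, 2, 2] -> [8, 64, 4, 0]  score +4 (running 12)
col 2: [64, 32, 8, 2] -> [64, 32, 8, 2]  score +0 (running 12)
col 3: [16, 64, 0, 16] -> [16, 64, 16, 0]  score +0 (running 12)
Board after move:
16  8 64 16
 8 64 32 64
 8  4  8 16
 0  0  2  0

Answer: 12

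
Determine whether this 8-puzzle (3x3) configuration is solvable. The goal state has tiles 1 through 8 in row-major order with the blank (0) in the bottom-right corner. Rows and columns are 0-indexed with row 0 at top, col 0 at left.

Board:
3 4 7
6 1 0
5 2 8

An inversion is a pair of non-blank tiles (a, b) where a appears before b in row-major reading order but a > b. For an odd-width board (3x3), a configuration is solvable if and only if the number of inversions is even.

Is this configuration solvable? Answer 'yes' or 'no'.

Answer: yes

Derivation:
Inversions (pairs i<j in row-major order where tile[i] > tile[j] > 0): 12
12 is even, so the puzzle is solvable.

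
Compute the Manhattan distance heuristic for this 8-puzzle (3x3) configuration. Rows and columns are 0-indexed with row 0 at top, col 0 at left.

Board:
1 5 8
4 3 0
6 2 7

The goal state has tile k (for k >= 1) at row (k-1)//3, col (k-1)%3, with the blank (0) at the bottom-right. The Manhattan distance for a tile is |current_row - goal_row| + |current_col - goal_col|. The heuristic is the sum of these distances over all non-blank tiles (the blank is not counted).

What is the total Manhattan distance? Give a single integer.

Tile 1: (0,0)->(0,0) = 0
Tile 5: (0,1)->(1,1) = 1
Tile 8: (0,2)->(2,1) = 3
Tile 4: (1,0)->(1,0) = 0
Tile 3: (1,1)->(0,2) = 2
Tile 6: (2,0)->(1,2) = 3
Tile 2: (2,1)->(0,1) = 2
Tile 7: (2,2)->(2,0) = 2
Sum: 0 + 1 + 3 + 0 + 2 + 3 + 2 + 2 = 13

Answer: 13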